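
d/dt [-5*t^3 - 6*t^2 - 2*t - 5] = -15*t^2 - 12*t - 2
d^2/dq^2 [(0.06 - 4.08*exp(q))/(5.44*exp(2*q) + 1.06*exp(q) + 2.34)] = (-120.741888*exp(4*q) + 30.629376*exp(3*q) + 312.65856*exp(2*q) + 7.132344*exp(q) - 22.489272)*exp(q)/(160.989184*exp(6*q) + 94.107648*exp(5*q) + 226.084224*exp(4*q) + 82.151272*exp(3*q) + 97.249464*exp(2*q) + 17.412408*exp(q) + 12.812904)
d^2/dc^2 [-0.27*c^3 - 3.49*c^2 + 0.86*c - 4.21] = -1.62*c - 6.98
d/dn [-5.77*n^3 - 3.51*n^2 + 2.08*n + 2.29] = -17.31*n^2 - 7.02*n + 2.08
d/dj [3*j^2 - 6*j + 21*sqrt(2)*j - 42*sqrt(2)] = 6*j - 6 + 21*sqrt(2)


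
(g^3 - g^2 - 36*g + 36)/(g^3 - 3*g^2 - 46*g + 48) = (g - 6)/(g - 8)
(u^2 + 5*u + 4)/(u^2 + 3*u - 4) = (u + 1)/(u - 1)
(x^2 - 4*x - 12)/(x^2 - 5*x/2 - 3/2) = 2*(-x^2 + 4*x + 12)/(-2*x^2 + 5*x + 3)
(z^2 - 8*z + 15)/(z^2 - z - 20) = (z - 3)/(z + 4)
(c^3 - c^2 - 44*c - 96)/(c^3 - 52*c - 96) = (c^2 + 7*c + 12)/(c^2 + 8*c + 12)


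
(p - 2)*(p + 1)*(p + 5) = p^3 + 4*p^2 - 7*p - 10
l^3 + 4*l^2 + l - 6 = (l - 1)*(l + 2)*(l + 3)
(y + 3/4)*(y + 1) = y^2 + 7*y/4 + 3/4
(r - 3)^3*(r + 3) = r^4 - 6*r^3 + 54*r - 81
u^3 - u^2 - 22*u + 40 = (u - 4)*(u - 2)*(u + 5)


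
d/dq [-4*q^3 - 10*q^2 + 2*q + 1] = -12*q^2 - 20*q + 2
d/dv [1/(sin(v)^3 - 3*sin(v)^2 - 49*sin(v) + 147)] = (-3*sin(v)^2 + 6*sin(v) + 49)*cos(v)/(sin(v)^3 - 3*sin(v)^2 - 49*sin(v) + 147)^2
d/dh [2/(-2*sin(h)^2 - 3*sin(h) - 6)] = 2*(4*sin(h) + 3)*cos(h)/(3*sin(h) - cos(2*h) + 7)^2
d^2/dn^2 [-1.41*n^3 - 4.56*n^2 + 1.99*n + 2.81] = -8.46*n - 9.12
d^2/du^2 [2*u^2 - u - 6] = 4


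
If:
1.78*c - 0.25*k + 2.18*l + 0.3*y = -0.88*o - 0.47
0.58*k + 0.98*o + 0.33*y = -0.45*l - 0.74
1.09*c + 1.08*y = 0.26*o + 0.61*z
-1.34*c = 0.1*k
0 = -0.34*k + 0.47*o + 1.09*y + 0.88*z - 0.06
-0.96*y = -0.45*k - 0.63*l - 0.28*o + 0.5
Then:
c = -0.16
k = 2.20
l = 1.23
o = -2.79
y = 0.50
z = 1.79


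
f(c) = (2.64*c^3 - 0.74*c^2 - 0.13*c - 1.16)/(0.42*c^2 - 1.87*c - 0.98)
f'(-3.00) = 4.10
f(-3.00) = -9.36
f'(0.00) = -2.13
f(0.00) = 1.18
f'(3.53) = -60.68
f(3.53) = -44.85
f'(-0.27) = -14.97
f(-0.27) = 2.77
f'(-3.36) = 4.30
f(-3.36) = -10.87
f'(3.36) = -46.95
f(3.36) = -35.77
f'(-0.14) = -4.92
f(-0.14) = 1.64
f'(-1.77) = 2.97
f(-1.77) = -4.91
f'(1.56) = -5.39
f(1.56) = -2.39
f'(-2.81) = 3.98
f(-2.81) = -8.59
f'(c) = (1.87 - 0.84*c)*(2.64*c^3 - 0.74*c^2 - 0.13*c - 1.16)/(0.42*c^2 - 1.87*c - 0.98)^2 + (7.92*c^2 - 1.48*c - 0.13)/(0.42*c^2 - 1.87*c - 0.98)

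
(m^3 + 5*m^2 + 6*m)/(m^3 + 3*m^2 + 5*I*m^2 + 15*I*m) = (m + 2)/(m + 5*I)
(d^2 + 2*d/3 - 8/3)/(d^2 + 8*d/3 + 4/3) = (3*d - 4)/(3*d + 2)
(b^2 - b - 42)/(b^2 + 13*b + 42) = (b - 7)/(b + 7)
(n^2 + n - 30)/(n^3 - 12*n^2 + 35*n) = (n + 6)/(n*(n - 7))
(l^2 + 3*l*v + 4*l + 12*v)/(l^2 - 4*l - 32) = (l + 3*v)/(l - 8)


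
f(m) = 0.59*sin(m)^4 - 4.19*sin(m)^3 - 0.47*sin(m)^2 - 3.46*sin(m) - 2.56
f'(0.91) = -6.67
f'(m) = 2.36*sin(m)^3*cos(m) - 12.57*sin(m)^2*cos(m) - 0.94*sin(m)*cos(m) - 3.46*cos(m)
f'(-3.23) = 3.63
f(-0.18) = -1.93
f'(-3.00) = 3.55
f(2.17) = -7.82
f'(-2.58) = 5.82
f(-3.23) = -2.87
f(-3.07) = -2.31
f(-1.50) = 5.17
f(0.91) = -7.42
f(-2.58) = -0.17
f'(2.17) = 6.47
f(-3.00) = -2.07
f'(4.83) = -2.02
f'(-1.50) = -1.23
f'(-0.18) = -3.65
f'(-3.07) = 3.45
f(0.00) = -2.56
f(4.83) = 5.09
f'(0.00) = -3.46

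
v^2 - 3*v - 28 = (v - 7)*(v + 4)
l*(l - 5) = l^2 - 5*l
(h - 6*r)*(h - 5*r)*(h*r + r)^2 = h^4*r^2 - 11*h^3*r^3 + 2*h^3*r^2 + 30*h^2*r^4 - 22*h^2*r^3 + h^2*r^2 + 60*h*r^4 - 11*h*r^3 + 30*r^4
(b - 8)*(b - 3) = b^2 - 11*b + 24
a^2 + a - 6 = (a - 2)*(a + 3)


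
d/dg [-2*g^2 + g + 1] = 1 - 4*g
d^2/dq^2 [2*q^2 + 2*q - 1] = 4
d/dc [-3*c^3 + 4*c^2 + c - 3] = -9*c^2 + 8*c + 1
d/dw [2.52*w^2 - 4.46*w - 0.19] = 5.04*w - 4.46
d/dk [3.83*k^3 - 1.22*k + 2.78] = 11.49*k^2 - 1.22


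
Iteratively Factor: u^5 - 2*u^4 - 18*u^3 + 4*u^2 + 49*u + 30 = (u - 2)*(u^4 - 18*u^2 - 32*u - 15) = (u - 2)*(u + 3)*(u^3 - 3*u^2 - 9*u - 5) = (u - 2)*(u + 1)*(u + 3)*(u^2 - 4*u - 5) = (u - 5)*(u - 2)*(u + 1)*(u + 3)*(u + 1)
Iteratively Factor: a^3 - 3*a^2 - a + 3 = (a - 1)*(a^2 - 2*a - 3) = (a - 3)*(a - 1)*(a + 1)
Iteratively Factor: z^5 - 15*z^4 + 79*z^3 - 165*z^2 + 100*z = (z - 1)*(z^4 - 14*z^3 + 65*z^2 - 100*z) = z*(z - 1)*(z^3 - 14*z^2 + 65*z - 100) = z*(z - 5)*(z - 1)*(z^2 - 9*z + 20) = z*(z - 5)*(z - 4)*(z - 1)*(z - 5)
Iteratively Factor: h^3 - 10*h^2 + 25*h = (h)*(h^2 - 10*h + 25) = h*(h - 5)*(h - 5)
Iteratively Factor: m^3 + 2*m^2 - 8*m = (m + 4)*(m^2 - 2*m) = (m - 2)*(m + 4)*(m)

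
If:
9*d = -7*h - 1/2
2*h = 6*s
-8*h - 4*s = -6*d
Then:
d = -1/27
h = -1/42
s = -1/126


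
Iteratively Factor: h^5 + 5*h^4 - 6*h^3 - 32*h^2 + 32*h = (h + 4)*(h^4 + h^3 - 10*h^2 + 8*h) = h*(h + 4)*(h^3 + h^2 - 10*h + 8) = h*(h + 4)^2*(h^2 - 3*h + 2) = h*(h - 2)*(h + 4)^2*(h - 1)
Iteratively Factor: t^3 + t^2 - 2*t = (t + 2)*(t^2 - t) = t*(t + 2)*(t - 1)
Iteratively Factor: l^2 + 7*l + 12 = (l + 3)*(l + 4)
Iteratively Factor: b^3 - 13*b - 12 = (b + 3)*(b^2 - 3*b - 4) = (b - 4)*(b + 3)*(b + 1)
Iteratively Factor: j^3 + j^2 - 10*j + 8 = (j - 1)*(j^2 + 2*j - 8) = (j - 1)*(j + 4)*(j - 2)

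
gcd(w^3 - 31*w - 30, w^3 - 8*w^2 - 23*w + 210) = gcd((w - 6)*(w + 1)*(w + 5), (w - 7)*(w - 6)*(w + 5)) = w^2 - w - 30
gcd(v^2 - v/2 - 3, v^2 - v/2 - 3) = v^2 - v/2 - 3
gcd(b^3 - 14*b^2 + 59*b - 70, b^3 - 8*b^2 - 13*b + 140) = b^2 - 12*b + 35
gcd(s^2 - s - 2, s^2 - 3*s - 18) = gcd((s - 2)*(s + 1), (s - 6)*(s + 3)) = 1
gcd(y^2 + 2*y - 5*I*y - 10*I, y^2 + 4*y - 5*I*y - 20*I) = y - 5*I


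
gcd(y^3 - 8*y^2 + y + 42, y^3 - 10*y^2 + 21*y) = y^2 - 10*y + 21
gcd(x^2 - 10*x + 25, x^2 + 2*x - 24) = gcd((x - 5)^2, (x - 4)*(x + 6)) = 1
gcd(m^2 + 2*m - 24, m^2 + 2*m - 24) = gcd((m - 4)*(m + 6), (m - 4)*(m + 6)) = m^2 + 2*m - 24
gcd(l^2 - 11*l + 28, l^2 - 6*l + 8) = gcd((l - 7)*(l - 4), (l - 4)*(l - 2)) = l - 4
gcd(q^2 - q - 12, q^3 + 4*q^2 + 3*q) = q + 3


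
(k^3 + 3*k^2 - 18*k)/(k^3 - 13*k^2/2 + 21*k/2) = 2*(k + 6)/(2*k - 7)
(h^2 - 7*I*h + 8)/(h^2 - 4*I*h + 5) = (h - 8*I)/(h - 5*I)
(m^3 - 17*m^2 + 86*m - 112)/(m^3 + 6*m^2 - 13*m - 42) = (m^3 - 17*m^2 + 86*m - 112)/(m^3 + 6*m^2 - 13*m - 42)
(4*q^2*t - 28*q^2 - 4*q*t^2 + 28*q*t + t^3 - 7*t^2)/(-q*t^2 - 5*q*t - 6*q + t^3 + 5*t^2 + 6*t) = (-4*q^2*t + 28*q^2 + 4*q*t^2 - 28*q*t - t^3 + 7*t^2)/(q*t^2 + 5*q*t + 6*q - t^3 - 5*t^2 - 6*t)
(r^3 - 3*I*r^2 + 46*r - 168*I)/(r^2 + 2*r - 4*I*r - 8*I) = (r^2 + I*r + 42)/(r + 2)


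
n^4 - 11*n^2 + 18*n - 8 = (n - 2)*(n - 1)^2*(n + 4)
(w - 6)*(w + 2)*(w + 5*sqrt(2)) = w^3 - 4*w^2 + 5*sqrt(2)*w^2 - 20*sqrt(2)*w - 12*w - 60*sqrt(2)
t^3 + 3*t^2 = t^2*(t + 3)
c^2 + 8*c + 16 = (c + 4)^2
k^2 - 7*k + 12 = (k - 4)*(k - 3)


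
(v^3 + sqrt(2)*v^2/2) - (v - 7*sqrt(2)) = v^3 + sqrt(2)*v^2/2 - v + 7*sqrt(2)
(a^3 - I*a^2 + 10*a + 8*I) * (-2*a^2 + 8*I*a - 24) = -2*a^5 + 10*I*a^4 - 36*a^3 + 88*I*a^2 - 304*a - 192*I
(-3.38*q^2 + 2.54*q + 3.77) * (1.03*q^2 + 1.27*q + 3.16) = -3.4814*q^4 - 1.6764*q^3 - 3.5719*q^2 + 12.8143*q + 11.9132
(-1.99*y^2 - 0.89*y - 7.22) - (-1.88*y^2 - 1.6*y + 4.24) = -0.11*y^2 + 0.71*y - 11.46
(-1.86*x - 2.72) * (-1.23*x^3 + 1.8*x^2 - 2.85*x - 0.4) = 2.2878*x^4 - 0.00240000000000018*x^3 + 0.404999999999999*x^2 + 8.496*x + 1.088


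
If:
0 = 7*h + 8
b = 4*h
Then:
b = -32/7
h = -8/7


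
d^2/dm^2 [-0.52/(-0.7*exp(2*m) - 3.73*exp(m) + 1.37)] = (0.52*(1.4*exp(m) + 3.73)*(2.8*exp(m) + 7.46)*exp(m) - (1.456*exp(m) + 1.9396)*(0.7*exp(2*m) + 3.73*exp(m) - 1.37))*exp(m)/(0.7*exp(2*m) + 3.73*exp(m) - 1.37)^3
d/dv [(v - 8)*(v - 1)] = 2*v - 9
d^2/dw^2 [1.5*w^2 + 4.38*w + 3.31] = 3.00000000000000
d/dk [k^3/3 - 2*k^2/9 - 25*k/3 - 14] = k^2 - 4*k/9 - 25/3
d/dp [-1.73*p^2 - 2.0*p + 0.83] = -3.46*p - 2.0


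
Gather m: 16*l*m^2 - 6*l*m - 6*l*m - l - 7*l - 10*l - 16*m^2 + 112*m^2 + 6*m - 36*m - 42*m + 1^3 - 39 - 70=-18*l + m^2*(16*l + 96) + m*(-12*l - 72) - 108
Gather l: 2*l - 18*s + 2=2*l - 18*s + 2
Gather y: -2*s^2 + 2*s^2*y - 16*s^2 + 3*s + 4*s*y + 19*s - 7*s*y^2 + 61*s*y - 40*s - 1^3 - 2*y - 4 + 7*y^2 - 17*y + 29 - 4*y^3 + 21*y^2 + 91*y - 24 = -18*s^2 - 18*s - 4*y^3 + y^2*(28 - 7*s) + y*(2*s^2 + 65*s + 72)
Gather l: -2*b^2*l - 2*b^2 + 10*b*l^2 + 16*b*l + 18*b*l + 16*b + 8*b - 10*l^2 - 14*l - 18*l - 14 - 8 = -2*b^2 + 24*b + l^2*(10*b - 10) + l*(-2*b^2 + 34*b - 32) - 22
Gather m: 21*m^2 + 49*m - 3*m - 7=21*m^2 + 46*m - 7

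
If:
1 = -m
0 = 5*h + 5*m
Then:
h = 1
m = -1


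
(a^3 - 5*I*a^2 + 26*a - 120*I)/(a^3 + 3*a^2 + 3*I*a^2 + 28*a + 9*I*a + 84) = (a^2 - I*a + 30)/(a^2 + a*(3 + 7*I) + 21*I)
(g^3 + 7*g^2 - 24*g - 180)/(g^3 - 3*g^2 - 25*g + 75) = (g^2 + 12*g + 36)/(g^2 + 2*g - 15)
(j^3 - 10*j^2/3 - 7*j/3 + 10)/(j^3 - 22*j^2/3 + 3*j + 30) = (j - 2)/(j - 6)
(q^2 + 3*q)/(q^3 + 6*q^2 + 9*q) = 1/(q + 3)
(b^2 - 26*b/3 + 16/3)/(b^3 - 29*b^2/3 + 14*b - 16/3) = 1/(b - 1)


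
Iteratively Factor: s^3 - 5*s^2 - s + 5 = (s + 1)*(s^2 - 6*s + 5) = (s - 1)*(s + 1)*(s - 5)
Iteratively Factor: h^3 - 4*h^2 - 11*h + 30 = (h + 3)*(h^2 - 7*h + 10) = (h - 2)*(h + 3)*(h - 5)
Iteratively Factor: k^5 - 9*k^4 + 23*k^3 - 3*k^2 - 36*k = (k - 3)*(k^4 - 6*k^3 + 5*k^2 + 12*k) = (k - 3)*(k + 1)*(k^3 - 7*k^2 + 12*k) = (k - 4)*(k - 3)*(k + 1)*(k^2 - 3*k) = (k - 4)*(k - 3)^2*(k + 1)*(k)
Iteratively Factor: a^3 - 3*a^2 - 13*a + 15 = (a + 3)*(a^2 - 6*a + 5) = (a - 5)*(a + 3)*(a - 1)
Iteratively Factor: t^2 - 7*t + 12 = (t - 4)*(t - 3)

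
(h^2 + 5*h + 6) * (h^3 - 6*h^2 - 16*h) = h^5 - h^4 - 40*h^3 - 116*h^2 - 96*h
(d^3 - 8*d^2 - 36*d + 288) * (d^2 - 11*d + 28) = d^5 - 19*d^4 + 80*d^3 + 460*d^2 - 4176*d + 8064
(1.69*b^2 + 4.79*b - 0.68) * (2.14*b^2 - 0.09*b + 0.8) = 3.6166*b^4 + 10.0985*b^3 - 0.5343*b^2 + 3.8932*b - 0.544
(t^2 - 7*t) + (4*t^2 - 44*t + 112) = 5*t^2 - 51*t + 112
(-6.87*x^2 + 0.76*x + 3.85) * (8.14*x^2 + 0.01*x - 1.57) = -55.9218*x^4 + 6.1177*x^3 + 42.1325*x^2 - 1.1547*x - 6.0445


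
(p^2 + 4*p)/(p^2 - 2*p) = (p + 4)/(p - 2)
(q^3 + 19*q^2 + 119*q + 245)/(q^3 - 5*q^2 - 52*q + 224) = (q^2 + 12*q + 35)/(q^2 - 12*q + 32)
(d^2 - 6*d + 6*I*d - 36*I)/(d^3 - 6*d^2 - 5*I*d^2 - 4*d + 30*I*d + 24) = (d + 6*I)/(d^2 - 5*I*d - 4)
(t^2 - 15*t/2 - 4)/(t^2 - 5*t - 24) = (t + 1/2)/(t + 3)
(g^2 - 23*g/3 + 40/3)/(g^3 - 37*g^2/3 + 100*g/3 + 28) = (3*g^2 - 23*g + 40)/(3*g^3 - 37*g^2 + 100*g + 84)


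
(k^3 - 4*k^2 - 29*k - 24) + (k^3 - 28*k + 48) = 2*k^3 - 4*k^2 - 57*k + 24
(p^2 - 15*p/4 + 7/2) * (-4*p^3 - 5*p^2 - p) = -4*p^5 + 10*p^4 + 15*p^3/4 - 55*p^2/4 - 7*p/2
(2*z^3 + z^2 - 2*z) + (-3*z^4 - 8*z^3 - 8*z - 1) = -3*z^4 - 6*z^3 + z^2 - 10*z - 1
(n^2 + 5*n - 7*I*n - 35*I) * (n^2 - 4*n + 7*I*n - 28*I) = n^4 + n^3 + 29*n^2 + 49*n - 980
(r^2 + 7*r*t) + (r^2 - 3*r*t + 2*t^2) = 2*r^2 + 4*r*t + 2*t^2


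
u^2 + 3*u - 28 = (u - 4)*(u + 7)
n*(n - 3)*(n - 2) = n^3 - 5*n^2 + 6*n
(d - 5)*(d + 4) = d^2 - d - 20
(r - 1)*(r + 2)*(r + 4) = r^3 + 5*r^2 + 2*r - 8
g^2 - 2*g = g*(g - 2)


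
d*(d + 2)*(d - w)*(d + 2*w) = d^4 + d^3*w + 2*d^3 - 2*d^2*w^2 + 2*d^2*w - 4*d*w^2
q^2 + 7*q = q*(q + 7)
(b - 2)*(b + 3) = b^2 + b - 6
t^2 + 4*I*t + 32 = (t - 4*I)*(t + 8*I)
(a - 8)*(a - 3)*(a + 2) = a^3 - 9*a^2 + 2*a + 48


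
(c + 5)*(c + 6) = c^2 + 11*c + 30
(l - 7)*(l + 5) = l^2 - 2*l - 35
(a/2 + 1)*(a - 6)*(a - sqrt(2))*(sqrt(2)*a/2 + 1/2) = sqrt(2)*a^4/4 - sqrt(2)*a^3 - a^3/4 - 13*sqrt(2)*a^2/4 + a^2 + sqrt(2)*a + 3*a + 3*sqrt(2)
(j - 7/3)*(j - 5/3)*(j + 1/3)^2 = j^4 - 10*j^3/3 + 4*j^2/3 + 58*j/27 + 35/81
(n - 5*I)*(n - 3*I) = n^2 - 8*I*n - 15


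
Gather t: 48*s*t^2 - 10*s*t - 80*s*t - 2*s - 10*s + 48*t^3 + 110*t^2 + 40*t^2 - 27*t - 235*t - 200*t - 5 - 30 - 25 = -12*s + 48*t^3 + t^2*(48*s + 150) + t*(-90*s - 462) - 60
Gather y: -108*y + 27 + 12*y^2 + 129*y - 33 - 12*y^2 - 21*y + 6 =0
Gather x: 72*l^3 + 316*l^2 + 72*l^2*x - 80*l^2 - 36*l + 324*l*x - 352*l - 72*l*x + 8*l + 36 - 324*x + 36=72*l^3 + 236*l^2 - 380*l + x*(72*l^2 + 252*l - 324) + 72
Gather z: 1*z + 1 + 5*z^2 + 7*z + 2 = 5*z^2 + 8*z + 3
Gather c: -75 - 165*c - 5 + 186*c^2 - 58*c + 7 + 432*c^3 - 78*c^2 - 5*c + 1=432*c^3 + 108*c^2 - 228*c - 72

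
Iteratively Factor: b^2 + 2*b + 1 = (b + 1)*(b + 1)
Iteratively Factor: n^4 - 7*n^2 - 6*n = (n + 1)*(n^3 - n^2 - 6*n) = (n + 1)*(n + 2)*(n^2 - 3*n) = n*(n + 1)*(n + 2)*(n - 3)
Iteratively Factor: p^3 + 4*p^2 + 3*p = (p + 1)*(p^2 + 3*p) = p*(p + 1)*(p + 3)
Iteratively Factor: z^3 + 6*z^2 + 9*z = (z + 3)*(z^2 + 3*z) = (z + 3)^2*(z)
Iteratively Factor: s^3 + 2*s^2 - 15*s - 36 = (s + 3)*(s^2 - s - 12) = (s - 4)*(s + 3)*(s + 3)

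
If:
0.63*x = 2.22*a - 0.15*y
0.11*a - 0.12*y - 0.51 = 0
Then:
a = 1.09090909090909*y + 4.63636363636364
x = 3.60606060606061*y + 16.3376623376623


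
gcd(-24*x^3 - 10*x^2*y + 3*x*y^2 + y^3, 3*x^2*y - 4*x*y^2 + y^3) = 3*x - y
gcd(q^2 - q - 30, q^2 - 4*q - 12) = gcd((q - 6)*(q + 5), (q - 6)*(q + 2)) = q - 6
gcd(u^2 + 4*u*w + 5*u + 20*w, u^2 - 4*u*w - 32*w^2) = u + 4*w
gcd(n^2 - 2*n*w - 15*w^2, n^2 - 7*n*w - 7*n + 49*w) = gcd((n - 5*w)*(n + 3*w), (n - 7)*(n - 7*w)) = 1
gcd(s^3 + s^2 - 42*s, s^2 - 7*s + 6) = s - 6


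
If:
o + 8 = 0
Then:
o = -8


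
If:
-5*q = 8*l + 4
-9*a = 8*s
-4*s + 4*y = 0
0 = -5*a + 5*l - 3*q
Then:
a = -8*y/9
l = -200*y/441 - 12/49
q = 320*y/441 - 20/49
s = y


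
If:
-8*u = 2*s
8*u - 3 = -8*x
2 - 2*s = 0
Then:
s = 1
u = -1/4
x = 5/8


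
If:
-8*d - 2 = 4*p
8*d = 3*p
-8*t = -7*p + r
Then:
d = -3/28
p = -2/7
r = -8*t - 2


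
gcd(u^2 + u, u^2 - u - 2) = u + 1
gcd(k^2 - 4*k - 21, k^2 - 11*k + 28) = k - 7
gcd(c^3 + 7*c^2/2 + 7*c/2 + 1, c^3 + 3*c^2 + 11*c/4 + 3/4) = c^2 + 3*c/2 + 1/2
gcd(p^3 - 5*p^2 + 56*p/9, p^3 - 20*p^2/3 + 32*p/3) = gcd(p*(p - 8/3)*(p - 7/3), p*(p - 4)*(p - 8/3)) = p^2 - 8*p/3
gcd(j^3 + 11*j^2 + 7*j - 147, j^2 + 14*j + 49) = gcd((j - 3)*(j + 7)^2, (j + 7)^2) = j^2 + 14*j + 49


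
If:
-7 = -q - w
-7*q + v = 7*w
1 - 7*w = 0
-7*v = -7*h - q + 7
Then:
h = 2402/49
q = 48/7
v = 49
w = 1/7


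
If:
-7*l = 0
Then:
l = 0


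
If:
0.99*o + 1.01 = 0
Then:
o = -1.02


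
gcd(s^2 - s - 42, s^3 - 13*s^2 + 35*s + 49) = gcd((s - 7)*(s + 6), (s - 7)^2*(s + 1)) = s - 7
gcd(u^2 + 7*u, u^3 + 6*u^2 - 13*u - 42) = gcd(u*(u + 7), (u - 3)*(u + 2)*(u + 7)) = u + 7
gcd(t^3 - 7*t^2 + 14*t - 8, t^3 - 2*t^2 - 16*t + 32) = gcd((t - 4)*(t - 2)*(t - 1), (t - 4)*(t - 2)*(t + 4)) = t^2 - 6*t + 8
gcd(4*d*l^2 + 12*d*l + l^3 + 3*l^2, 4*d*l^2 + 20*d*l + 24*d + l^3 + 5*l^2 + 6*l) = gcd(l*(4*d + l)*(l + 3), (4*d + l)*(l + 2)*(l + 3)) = 4*d*l + 12*d + l^2 + 3*l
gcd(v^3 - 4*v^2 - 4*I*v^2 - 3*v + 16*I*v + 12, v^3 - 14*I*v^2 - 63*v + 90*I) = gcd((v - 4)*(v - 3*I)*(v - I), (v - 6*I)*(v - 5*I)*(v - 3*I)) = v - 3*I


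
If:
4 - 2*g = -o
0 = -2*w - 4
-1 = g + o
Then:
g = 1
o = -2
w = -2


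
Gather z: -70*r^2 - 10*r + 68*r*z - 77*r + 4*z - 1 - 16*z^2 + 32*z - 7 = -70*r^2 - 87*r - 16*z^2 + z*(68*r + 36) - 8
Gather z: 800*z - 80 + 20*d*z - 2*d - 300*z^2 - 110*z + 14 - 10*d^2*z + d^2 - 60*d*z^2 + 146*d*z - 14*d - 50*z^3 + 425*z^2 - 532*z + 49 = d^2 - 16*d - 50*z^3 + z^2*(125 - 60*d) + z*(-10*d^2 + 166*d + 158) - 17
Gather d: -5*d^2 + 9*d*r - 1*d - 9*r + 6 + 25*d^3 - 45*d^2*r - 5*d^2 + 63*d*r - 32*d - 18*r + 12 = 25*d^3 + d^2*(-45*r - 10) + d*(72*r - 33) - 27*r + 18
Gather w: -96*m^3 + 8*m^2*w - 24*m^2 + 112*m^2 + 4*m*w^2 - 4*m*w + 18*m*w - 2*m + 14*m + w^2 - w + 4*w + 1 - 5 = -96*m^3 + 88*m^2 + 12*m + w^2*(4*m + 1) + w*(8*m^2 + 14*m + 3) - 4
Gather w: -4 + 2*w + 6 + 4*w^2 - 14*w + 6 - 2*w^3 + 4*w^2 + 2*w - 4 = -2*w^3 + 8*w^2 - 10*w + 4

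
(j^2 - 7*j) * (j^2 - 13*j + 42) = j^4 - 20*j^3 + 133*j^2 - 294*j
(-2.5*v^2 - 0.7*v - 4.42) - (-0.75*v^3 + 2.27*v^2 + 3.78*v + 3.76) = 0.75*v^3 - 4.77*v^2 - 4.48*v - 8.18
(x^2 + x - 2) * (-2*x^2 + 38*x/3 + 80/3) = -2*x^4 + 32*x^3/3 + 130*x^2/3 + 4*x/3 - 160/3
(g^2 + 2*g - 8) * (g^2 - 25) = g^4 + 2*g^3 - 33*g^2 - 50*g + 200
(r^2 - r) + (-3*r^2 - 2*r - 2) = -2*r^2 - 3*r - 2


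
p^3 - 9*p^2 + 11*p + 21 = (p - 7)*(p - 3)*(p + 1)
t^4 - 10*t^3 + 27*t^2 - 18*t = t*(t - 6)*(t - 3)*(t - 1)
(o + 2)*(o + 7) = o^2 + 9*o + 14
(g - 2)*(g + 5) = g^2 + 3*g - 10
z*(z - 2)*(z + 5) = z^3 + 3*z^2 - 10*z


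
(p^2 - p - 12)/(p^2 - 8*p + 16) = (p + 3)/(p - 4)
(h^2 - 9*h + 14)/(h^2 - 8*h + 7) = (h - 2)/(h - 1)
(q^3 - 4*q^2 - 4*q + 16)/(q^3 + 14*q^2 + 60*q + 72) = (q^2 - 6*q + 8)/(q^2 + 12*q + 36)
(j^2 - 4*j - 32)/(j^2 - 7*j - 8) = (j + 4)/(j + 1)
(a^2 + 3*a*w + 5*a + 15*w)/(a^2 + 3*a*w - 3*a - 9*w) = (a + 5)/(a - 3)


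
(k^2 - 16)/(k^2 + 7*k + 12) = (k - 4)/(k + 3)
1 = 1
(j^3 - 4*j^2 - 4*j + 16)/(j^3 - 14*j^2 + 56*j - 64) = (j + 2)/(j - 8)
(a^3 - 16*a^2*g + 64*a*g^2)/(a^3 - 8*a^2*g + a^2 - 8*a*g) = (a - 8*g)/(a + 1)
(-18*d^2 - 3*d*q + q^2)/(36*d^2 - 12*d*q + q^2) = (3*d + q)/(-6*d + q)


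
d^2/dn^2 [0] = 0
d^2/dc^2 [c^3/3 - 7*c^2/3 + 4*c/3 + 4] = 2*c - 14/3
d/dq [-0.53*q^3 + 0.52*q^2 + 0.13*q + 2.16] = -1.59*q^2 + 1.04*q + 0.13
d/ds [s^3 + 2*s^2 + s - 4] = 3*s^2 + 4*s + 1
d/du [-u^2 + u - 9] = 1 - 2*u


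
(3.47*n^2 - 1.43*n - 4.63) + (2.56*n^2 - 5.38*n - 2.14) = 6.03*n^2 - 6.81*n - 6.77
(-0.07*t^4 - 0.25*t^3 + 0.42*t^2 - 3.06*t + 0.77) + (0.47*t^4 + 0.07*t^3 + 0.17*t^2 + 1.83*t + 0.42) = 0.4*t^4 - 0.18*t^3 + 0.59*t^2 - 1.23*t + 1.19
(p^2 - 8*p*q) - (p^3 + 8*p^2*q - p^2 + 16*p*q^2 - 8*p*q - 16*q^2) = -p^3 - 8*p^2*q + 2*p^2 - 16*p*q^2 + 16*q^2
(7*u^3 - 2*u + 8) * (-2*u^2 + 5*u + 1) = -14*u^5 + 35*u^4 + 11*u^3 - 26*u^2 + 38*u + 8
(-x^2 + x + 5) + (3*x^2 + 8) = 2*x^2 + x + 13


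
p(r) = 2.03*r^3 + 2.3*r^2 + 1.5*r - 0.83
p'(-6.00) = 193.14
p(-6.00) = -365.51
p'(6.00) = 248.34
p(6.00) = 529.45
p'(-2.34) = 24.08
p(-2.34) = -17.76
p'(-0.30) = 0.67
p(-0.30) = -1.13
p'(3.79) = 106.41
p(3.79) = 148.41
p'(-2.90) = 39.38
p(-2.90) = -35.35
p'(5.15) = 186.71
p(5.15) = 345.18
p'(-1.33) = 6.15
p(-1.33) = -3.53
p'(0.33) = 3.68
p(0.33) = -0.01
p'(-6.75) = 247.93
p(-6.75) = -530.48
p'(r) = 6.09*r^2 + 4.6*r + 1.5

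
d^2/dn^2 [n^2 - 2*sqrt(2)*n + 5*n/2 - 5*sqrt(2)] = 2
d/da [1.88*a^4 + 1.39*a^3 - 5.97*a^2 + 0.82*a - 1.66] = 7.52*a^3 + 4.17*a^2 - 11.94*a + 0.82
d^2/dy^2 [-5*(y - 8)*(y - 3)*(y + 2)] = 90 - 30*y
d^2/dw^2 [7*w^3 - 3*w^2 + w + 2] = 42*w - 6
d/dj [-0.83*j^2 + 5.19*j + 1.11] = 5.19 - 1.66*j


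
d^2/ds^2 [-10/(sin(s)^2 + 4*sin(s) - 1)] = 20*(2*sin(s)^4 + 6*sin(s)^3 + 7*sin(s)^2 - 10*sin(s) - 17)/(4*sin(s) - cos(s)^2)^3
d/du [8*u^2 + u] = 16*u + 1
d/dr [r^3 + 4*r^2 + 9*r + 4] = 3*r^2 + 8*r + 9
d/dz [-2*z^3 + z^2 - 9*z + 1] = -6*z^2 + 2*z - 9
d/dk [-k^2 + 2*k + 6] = 2 - 2*k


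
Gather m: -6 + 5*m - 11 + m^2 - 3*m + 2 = m^2 + 2*m - 15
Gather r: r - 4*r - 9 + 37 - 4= 24 - 3*r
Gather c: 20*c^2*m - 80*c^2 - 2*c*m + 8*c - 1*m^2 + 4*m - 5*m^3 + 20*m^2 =c^2*(20*m - 80) + c*(8 - 2*m) - 5*m^3 + 19*m^2 + 4*m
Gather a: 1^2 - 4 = -3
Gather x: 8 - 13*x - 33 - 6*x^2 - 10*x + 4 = -6*x^2 - 23*x - 21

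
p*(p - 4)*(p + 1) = p^3 - 3*p^2 - 4*p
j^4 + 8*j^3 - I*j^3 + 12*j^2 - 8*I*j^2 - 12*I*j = j*(j + 2)*(j + 6)*(j - I)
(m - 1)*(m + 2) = m^2 + m - 2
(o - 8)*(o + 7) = o^2 - o - 56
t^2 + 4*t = t*(t + 4)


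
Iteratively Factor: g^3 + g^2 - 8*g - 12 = (g - 3)*(g^2 + 4*g + 4) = (g - 3)*(g + 2)*(g + 2)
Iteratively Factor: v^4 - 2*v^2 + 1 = (v - 1)*(v^3 + v^2 - v - 1) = (v - 1)*(v + 1)*(v^2 - 1) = (v - 1)*(v + 1)^2*(v - 1)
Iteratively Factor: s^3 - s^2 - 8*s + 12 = (s + 3)*(s^2 - 4*s + 4) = (s - 2)*(s + 3)*(s - 2)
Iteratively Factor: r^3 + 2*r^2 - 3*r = (r)*(r^2 + 2*r - 3) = r*(r + 3)*(r - 1)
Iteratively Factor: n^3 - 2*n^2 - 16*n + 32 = (n - 4)*(n^2 + 2*n - 8) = (n - 4)*(n + 4)*(n - 2)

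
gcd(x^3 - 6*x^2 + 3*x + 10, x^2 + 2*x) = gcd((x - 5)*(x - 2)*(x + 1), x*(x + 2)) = 1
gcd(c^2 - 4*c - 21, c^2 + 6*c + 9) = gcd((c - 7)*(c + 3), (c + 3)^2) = c + 3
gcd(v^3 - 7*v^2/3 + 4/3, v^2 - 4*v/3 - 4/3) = v^2 - 4*v/3 - 4/3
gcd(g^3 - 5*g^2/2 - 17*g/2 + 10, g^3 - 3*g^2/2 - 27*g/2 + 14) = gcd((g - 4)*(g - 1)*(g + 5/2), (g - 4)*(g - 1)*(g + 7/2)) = g^2 - 5*g + 4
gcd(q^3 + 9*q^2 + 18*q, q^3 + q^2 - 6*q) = q^2 + 3*q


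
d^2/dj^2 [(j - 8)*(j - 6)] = 2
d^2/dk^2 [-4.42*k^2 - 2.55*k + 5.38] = -8.84000000000000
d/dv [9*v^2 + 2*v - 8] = 18*v + 2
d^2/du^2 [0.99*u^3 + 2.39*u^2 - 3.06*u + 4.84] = 5.94*u + 4.78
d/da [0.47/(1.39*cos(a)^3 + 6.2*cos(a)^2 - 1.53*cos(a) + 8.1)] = (1.9599*cos(a)^2 + 5.828*cos(a) - 0.7191)*sin(a)/(1.39*cos(a)^3 + 6.2*cos(a)^2 - 1.53*cos(a) + 8.1)^2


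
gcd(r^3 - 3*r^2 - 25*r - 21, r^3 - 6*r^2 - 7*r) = r^2 - 6*r - 7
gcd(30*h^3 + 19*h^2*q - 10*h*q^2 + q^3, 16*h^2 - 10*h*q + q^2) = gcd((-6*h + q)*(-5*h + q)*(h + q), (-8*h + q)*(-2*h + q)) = 1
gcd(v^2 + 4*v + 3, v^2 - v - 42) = 1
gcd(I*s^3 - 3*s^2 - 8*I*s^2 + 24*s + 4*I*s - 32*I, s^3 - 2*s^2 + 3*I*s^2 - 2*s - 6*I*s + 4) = 1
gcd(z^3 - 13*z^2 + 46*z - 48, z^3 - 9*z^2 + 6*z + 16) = z^2 - 10*z + 16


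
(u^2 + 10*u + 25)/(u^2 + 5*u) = (u + 5)/u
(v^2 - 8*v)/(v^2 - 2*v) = (v - 8)/(v - 2)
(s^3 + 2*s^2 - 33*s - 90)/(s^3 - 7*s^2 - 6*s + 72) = (s + 5)/(s - 4)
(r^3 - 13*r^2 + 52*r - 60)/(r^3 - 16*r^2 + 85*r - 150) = (r - 2)/(r - 5)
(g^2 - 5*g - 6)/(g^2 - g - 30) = (g + 1)/(g + 5)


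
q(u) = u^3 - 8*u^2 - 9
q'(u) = 3*u^2 - 16*u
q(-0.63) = -12.43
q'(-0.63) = 11.27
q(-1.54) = -31.63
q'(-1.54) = 31.75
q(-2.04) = -50.78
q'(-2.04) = 45.12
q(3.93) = -71.86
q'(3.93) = -16.55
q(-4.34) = -241.43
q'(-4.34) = 125.95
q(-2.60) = -80.66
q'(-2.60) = 61.88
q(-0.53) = -11.40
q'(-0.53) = 9.32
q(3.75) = -68.77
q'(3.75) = -17.81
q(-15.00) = -5184.00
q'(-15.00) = 915.00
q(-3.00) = -108.00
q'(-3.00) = 75.00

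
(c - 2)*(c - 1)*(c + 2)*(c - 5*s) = c^4 - 5*c^3*s - c^3 + 5*c^2*s - 4*c^2 + 20*c*s + 4*c - 20*s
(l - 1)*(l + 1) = l^2 - 1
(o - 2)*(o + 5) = o^2 + 3*o - 10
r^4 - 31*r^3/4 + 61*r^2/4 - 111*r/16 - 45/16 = (r - 5)*(r - 3/2)^2*(r + 1/4)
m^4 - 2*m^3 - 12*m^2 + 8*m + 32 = (m - 4)*(m - 2)*(m + 2)^2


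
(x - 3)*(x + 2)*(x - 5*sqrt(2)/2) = x^3 - 5*sqrt(2)*x^2/2 - x^2 - 6*x + 5*sqrt(2)*x/2 + 15*sqrt(2)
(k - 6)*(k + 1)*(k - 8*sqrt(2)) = k^3 - 8*sqrt(2)*k^2 - 5*k^2 - 6*k + 40*sqrt(2)*k + 48*sqrt(2)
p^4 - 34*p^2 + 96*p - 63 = (p - 3)^2*(p - 1)*(p + 7)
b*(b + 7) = b^2 + 7*b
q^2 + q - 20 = (q - 4)*(q + 5)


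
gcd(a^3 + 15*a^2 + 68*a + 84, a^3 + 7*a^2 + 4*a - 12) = a^2 + 8*a + 12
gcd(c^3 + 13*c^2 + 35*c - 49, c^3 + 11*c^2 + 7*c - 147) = c^2 + 14*c + 49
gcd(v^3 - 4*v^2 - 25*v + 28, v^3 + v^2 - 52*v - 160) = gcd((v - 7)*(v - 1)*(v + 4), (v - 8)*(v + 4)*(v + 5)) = v + 4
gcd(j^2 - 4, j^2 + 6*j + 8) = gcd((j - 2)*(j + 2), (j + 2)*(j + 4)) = j + 2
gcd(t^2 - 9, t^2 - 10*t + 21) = t - 3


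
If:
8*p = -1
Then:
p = -1/8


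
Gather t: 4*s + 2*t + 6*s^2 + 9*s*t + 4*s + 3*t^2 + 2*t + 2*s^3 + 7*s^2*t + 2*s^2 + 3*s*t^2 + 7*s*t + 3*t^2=2*s^3 + 8*s^2 + 8*s + t^2*(3*s + 6) + t*(7*s^2 + 16*s + 4)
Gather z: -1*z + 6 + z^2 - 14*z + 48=z^2 - 15*z + 54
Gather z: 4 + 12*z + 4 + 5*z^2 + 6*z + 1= 5*z^2 + 18*z + 9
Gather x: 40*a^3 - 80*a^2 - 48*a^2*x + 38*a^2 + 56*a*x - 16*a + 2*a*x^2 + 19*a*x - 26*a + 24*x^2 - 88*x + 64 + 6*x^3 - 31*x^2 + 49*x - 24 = 40*a^3 - 42*a^2 - 42*a + 6*x^3 + x^2*(2*a - 7) + x*(-48*a^2 + 75*a - 39) + 40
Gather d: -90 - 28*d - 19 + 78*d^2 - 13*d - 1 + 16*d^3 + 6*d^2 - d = 16*d^3 + 84*d^2 - 42*d - 110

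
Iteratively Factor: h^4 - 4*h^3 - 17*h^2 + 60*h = (h)*(h^3 - 4*h^2 - 17*h + 60) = h*(h - 3)*(h^2 - h - 20) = h*(h - 5)*(h - 3)*(h + 4)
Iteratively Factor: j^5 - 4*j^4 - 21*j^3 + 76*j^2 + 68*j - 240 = (j - 5)*(j^4 + j^3 - 16*j^2 - 4*j + 48) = (j - 5)*(j + 4)*(j^3 - 3*j^2 - 4*j + 12) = (j - 5)*(j + 2)*(j + 4)*(j^2 - 5*j + 6) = (j - 5)*(j - 3)*(j + 2)*(j + 4)*(j - 2)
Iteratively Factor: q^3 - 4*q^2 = (q - 4)*(q^2) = q*(q - 4)*(q)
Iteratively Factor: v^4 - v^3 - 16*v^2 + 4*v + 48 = (v + 3)*(v^3 - 4*v^2 - 4*v + 16) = (v + 2)*(v + 3)*(v^2 - 6*v + 8) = (v - 4)*(v + 2)*(v + 3)*(v - 2)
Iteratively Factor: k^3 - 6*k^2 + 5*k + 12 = (k - 4)*(k^2 - 2*k - 3) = (k - 4)*(k + 1)*(k - 3)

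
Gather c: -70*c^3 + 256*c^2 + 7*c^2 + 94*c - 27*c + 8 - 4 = -70*c^3 + 263*c^2 + 67*c + 4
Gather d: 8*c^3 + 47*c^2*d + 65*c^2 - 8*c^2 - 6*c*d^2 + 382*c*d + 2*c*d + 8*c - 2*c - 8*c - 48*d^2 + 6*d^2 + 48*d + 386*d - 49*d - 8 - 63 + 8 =8*c^3 + 57*c^2 - 2*c + d^2*(-6*c - 42) + d*(47*c^2 + 384*c + 385) - 63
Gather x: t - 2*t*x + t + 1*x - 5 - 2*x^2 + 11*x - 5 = 2*t - 2*x^2 + x*(12 - 2*t) - 10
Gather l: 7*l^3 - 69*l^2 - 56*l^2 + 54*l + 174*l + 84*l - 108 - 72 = 7*l^3 - 125*l^2 + 312*l - 180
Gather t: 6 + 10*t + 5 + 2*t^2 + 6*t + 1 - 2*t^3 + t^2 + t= -2*t^3 + 3*t^2 + 17*t + 12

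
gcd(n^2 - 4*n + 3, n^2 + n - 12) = n - 3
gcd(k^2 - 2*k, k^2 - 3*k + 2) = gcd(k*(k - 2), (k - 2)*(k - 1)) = k - 2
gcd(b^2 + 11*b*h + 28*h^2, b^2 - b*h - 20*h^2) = b + 4*h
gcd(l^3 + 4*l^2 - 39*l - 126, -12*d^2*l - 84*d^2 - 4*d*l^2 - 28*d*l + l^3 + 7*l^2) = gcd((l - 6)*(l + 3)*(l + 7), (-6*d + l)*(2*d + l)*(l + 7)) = l + 7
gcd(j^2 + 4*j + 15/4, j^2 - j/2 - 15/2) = j + 5/2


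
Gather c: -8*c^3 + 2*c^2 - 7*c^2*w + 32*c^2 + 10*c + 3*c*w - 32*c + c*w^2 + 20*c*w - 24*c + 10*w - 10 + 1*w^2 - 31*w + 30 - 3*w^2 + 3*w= -8*c^3 + c^2*(34 - 7*w) + c*(w^2 + 23*w - 46) - 2*w^2 - 18*w + 20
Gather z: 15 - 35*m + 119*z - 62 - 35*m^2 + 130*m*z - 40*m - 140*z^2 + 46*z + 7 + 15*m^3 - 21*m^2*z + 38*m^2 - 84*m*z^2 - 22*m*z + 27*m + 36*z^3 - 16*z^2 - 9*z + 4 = 15*m^3 + 3*m^2 - 48*m + 36*z^3 + z^2*(-84*m - 156) + z*(-21*m^2 + 108*m + 156) - 36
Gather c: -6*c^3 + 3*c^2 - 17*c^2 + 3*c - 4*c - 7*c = -6*c^3 - 14*c^2 - 8*c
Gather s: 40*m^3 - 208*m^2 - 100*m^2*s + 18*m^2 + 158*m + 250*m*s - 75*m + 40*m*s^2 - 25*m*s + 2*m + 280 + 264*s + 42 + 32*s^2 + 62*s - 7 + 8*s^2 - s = 40*m^3 - 190*m^2 + 85*m + s^2*(40*m + 40) + s*(-100*m^2 + 225*m + 325) + 315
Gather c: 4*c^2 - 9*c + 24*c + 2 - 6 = 4*c^2 + 15*c - 4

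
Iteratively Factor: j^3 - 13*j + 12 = (j - 1)*(j^2 + j - 12) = (j - 3)*(j - 1)*(j + 4)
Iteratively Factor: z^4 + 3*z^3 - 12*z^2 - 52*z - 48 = (z + 3)*(z^3 - 12*z - 16) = (z + 2)*(z + 3)*(z^2 - 2*z - 8) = (z - 4)*(z + 2)*(z + 3)*(z + 2)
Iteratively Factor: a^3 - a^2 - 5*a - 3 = (a + 1)*(a^2 - 2*a - 3) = (a - 3)*(a + 1)*(a + 1)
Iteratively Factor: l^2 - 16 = (l - 4)*(l + 4)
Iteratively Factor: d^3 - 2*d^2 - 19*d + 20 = (d - 5)*(d^2 + 3*d - 4) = (d - 5)*(d + 4)*(d - 1)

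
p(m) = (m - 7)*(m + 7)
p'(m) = 2*m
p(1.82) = -45.69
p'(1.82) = 3.64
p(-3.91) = -33.71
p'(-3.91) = -7.82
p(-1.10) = -47.79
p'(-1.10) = -2.20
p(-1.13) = -47.72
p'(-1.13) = -2.26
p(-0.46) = -48.79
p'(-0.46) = -0.92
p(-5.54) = -18.31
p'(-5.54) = -11.08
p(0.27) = -48.93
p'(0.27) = 0.54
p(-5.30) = -20.91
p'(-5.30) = -10.60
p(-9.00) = 32.00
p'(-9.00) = -18.00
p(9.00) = 32.00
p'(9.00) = 18.00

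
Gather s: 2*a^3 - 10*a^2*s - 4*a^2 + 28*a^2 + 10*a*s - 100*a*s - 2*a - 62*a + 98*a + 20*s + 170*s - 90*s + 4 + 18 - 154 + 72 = 2*a^3 + 24*a^2 + 34*a + s*(-10*a^2 - 90*a + 100) - 60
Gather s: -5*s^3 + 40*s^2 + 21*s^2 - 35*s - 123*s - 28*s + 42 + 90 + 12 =-5*s^3 + 61*s^2 - 186*s + 144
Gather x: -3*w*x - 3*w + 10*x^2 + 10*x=-3*w + 10*x^2 + x*(10 - 3*w)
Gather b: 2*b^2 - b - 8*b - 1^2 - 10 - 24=2*b^2 - 9*b - 35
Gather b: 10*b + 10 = 10*b + 10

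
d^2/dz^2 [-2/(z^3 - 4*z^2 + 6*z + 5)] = 4*((3*z - 4)*(z^3 - 4*z^2 + 6*z + 5) - (3*z^2 - 8*z + 6)^2)/(z^3 - 4*z^2 + 6*z + 5)^3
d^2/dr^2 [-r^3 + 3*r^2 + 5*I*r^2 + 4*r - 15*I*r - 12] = -6*r + 6 + 10*I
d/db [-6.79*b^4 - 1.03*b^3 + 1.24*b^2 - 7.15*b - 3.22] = -27.16*b^3 - 3.09*b^2 + 2.48*b - 7.15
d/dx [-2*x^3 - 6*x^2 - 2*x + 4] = -6*x^2 - 12*x - 2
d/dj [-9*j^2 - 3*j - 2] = -18*j - 3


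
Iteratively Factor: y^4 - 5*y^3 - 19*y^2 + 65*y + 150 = (y + 3)*(y^3 - 8*y^2 + 5*y + 50) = (y - 5)*(y + 3)*(y^2 - 3*y - 10) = (y - 5)^2*(y + 3)*(y + 2)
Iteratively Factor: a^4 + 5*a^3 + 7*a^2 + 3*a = (a + 1)*(a^3 + 4*a^2 + 3*a) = a*(a + 1)*(a^2 + 4*a + 3) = a*(a + 1)^2*(a + 3)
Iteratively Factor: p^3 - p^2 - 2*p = (p - 2)*(p^2 + p) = (p - 2)*(p + 1)*(p)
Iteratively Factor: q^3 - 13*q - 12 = (q + 1)*(q^2 - q - 12) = (q + 1)*(q + 3)*(q - 4)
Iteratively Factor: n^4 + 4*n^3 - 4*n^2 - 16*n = (n - 2)*(n^3 + 6*n^2 + 8*n) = (n - 2)*(n + 2)*(n^2 + 4*n) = (n - 2)*(n + 2)*(n + 4)*(n)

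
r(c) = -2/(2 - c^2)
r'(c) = -4*c/(2 - c^2)^2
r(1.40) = -50.00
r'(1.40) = -3500.00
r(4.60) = 0.10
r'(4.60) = -0.05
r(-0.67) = -1.29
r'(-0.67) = 1.11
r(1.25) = -4.57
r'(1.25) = -26.12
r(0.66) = -1.28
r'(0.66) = -1.08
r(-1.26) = -4.85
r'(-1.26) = 29.63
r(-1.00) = -2.00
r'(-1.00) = 4.00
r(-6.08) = 0.06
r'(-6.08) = 0.02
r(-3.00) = 0.29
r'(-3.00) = 0.24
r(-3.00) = 0.29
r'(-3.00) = 0.24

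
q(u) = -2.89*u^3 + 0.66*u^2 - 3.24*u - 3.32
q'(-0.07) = -3.37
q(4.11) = -206.13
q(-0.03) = -3.22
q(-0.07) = -3.09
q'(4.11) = -144.27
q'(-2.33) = -53.38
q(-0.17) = -2.74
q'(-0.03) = -3.29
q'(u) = -8.67*u^2 + 1.32*u - 3.24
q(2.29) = -41.98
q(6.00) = -623.24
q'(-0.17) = -3.71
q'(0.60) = -5.57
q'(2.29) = -45.68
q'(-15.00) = -1973.79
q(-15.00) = 9947.53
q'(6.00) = -307.44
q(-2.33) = 44.37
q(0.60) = -5.65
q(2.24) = -39.75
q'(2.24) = -43.79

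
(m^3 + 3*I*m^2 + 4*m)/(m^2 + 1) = m*(m + 4*I)/(m + I)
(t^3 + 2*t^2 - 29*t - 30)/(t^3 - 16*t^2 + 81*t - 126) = (t^3 + 2*t^2 - 29*t - 30)/(t^3 - 16*t^2 + 81*t - 126)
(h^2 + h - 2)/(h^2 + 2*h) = (h - 1)/h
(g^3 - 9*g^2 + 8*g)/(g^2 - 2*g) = (g^2 - 9*g + 8)/(g - 2)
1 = 1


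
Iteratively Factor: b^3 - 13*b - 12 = (b + 1)*(b^2 - b - 12) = (b - 4)*(b + 1)*(b + 3)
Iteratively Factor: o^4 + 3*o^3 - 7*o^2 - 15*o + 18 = (o - 1)*(o^3 + 4*o^2 - 3*o - 18) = (o - 1)*(o + 3)*(o^2 + o - 6) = (o - 2)*(o - 1)*(o + 3)*(o + 3)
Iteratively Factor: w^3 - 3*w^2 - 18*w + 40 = (w - 5)*(w^2 + 2*w - 8) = (w - 5)*(w - 2)*(w + 4)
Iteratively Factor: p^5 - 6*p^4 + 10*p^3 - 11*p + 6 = (p + 1)*(p^4 - 7*p^3 + 17*p^2 - 17*p + 6) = (p - 3)*(p + 1)*(p^3 - 4*p^2 + 5*p - 2) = (p - 3)*(p - 2)*(p + 1)*(p^2 - 2*p + 1) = (p - 3)*(p - 2)*(p - 1)*(p + 1)*(p - 1)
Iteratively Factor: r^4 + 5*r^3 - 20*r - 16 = (r - 2)*(r^3 + 7*r^2 + 14*r + 8) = (r - 2)*(r + 1)*(r^2 + 6*r + 8) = (r - 2)*(r + 1)*(r + 2)*(r + 4)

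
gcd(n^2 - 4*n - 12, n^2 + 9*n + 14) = n + 2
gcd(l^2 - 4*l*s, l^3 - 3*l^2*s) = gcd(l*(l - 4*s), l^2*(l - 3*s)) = l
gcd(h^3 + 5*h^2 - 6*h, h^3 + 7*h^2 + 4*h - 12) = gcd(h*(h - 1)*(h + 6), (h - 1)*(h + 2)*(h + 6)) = h^2 + 5*h - 6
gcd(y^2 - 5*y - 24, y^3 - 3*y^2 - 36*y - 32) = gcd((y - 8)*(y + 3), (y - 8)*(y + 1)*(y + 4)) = y - 8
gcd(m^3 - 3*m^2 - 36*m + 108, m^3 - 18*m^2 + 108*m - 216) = m - 6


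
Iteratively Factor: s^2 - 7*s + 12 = (s - 3)*(s - 4)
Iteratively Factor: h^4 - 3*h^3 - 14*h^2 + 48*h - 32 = (h - 2)*(h^3 - h^2 - 16*h + 16) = (h - 4)*(h - 2)*(h^2 + 3*h - 4) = (h - 4)*(h - 2)*(h + 4)*(h - 1)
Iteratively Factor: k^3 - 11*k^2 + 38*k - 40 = (k - 5)*(k^2 - 6*k + 8) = (k - 5)*(k - 4)*(k - 2)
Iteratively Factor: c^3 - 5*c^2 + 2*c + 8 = (c + 1)*(c^2 - 6*c + 8) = (c - 4)*(c + 1)*(c - 2)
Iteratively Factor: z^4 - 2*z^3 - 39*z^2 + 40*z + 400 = (z - 5)*(z^3 + 3*z^2 - 24*z - 80) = (z - 5)*(z + 4)*(z^2 - z - 20) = (z - 5)*(z + 4)^2*(z - 5)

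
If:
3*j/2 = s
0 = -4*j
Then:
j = 0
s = 0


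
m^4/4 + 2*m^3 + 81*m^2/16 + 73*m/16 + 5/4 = (m/4 + 1)*(m + 1/2)*(m + 1)*(m + 5/2)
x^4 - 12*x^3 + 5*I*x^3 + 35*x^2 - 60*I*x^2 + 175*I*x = x*(x - 7)*(x - 5)*(x + 5*I)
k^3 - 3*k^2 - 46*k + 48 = (k - 8)*(k - 1)*(k + 6)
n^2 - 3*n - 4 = (n - 4)*(n + 1)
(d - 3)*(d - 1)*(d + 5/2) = d^3 - 3*d^2/2 - 7*d + 15/2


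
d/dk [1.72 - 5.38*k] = -5.38000000000000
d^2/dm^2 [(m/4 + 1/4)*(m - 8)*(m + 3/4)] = 3*m/2 - 25/8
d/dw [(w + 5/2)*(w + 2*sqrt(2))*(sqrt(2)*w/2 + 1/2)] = 3*sqrt(2)*w^2/2 + 5*sqrt(2)*w/2 + 5*w + sqrt(2) + 25/4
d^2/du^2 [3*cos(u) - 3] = -3*cos(u)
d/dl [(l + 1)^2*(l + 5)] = (l + 1)*(3*l + 11)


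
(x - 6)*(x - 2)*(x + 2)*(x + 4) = x^4 - 2*x^3 - 28*x^2 + 8*x + 96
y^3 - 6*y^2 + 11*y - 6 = (y - 3)*(y - 2)*(y - 1)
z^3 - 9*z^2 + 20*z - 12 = (z - 6)*(z - 2)*(z - 1)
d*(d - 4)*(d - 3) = d^3 - 7*d^2 + 12*d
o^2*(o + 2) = o^3 + 2*o^2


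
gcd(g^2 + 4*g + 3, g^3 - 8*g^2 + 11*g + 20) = g + 1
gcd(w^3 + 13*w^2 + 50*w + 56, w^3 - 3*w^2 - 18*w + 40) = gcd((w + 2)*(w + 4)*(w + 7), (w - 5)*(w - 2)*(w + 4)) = w + 4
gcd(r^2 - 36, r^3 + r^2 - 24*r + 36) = r + 6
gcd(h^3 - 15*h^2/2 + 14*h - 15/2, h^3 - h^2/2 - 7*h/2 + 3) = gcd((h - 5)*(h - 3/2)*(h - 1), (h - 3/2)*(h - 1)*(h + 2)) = h^2 - 5*h/2 + 3/2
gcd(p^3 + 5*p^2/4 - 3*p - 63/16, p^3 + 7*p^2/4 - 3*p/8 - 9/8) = p + 3/2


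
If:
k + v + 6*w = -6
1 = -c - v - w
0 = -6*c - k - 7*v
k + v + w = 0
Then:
No Solution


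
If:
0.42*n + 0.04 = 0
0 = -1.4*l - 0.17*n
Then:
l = 0.01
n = -0.10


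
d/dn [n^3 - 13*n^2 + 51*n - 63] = 3*n^2 - 26*n + 51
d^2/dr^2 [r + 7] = 0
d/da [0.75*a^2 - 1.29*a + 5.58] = 1.5*a - 1.29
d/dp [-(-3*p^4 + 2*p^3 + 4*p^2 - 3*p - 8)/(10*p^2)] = (6*p^4 - 2*p^3 - 3*p - 16)/(10*p^3)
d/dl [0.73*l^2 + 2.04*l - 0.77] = 1.46*l + 2.04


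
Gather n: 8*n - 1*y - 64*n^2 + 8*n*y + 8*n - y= -64*n^2 + n*(8*y + 16) - 2*y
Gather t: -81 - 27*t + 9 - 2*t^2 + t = -2*t^2 - 26*t - 72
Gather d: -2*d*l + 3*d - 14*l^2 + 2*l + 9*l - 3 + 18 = d*(3 - 2*l) - 14*l^2 + 11*l + 15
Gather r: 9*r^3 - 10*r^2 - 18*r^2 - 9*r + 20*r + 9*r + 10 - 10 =9*r^3 - 28*r^2 + 20*r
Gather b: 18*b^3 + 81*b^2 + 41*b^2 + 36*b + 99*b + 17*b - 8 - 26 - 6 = 18*b^3 + 122*b^2 + 152*b - 40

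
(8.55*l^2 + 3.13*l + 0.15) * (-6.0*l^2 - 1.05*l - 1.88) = -51.3*l^4 - 27.7575*l^3 - 20.2605*l^2 - 6.0419*l - 0.282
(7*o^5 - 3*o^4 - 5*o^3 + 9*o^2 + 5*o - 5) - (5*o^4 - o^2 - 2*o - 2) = 7*o^5 - 8*o^4 - 5*o^3 + 10*o^2 + 7*o - 3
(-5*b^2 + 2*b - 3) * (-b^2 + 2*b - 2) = 5*b^4 - 12*b^3 + 17*b^2 - 10*b + 6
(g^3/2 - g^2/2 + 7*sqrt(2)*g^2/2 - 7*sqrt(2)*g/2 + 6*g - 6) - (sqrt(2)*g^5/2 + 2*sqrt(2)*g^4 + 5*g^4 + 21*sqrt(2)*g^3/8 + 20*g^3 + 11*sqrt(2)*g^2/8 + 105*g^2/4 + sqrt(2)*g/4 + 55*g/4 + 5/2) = -sqrt(2)*g^5/2 - 5*g^4 - 2*sqrt(2)*g^4 - 39*g^3/2 - 21*sqrt(2)*g^3/8 - 107*g^2/4 + 17*sqrt(2)*g^2/8 - 31*g/4 - 15*sqrt(2)*g/4 - 17/2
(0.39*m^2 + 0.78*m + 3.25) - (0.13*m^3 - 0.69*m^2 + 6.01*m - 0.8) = -0.13*m^3 + 1.08*m^2 - 5.23*m + 4.05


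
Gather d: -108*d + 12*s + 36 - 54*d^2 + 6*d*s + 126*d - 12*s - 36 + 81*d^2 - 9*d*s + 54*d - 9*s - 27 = 27*d^2 + d*(72 - 3*s) - 9*s - 27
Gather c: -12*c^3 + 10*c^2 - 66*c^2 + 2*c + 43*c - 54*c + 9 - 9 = -12*c^3 - 56*c^2 - 9*c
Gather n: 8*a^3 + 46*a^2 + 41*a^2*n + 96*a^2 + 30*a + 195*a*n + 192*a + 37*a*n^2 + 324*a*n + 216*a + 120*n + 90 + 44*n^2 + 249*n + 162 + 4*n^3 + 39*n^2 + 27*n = 8*a^3 + 142*a^2 + 438*a + 4*n^3 + n^2*(37*a + 83) + n*(41*a^2 + 519*a + 396) + 252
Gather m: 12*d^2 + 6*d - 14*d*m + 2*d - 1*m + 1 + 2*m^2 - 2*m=12*d^2 + 8*d + 2*m^2 + m*(-14*d - 3) + 1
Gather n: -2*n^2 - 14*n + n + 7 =-2*n^2 - 13*n + 7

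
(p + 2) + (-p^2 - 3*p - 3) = -p^2 - 2*p - 1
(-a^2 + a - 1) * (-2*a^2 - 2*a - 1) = 2*a^4 + a^2 + a + 1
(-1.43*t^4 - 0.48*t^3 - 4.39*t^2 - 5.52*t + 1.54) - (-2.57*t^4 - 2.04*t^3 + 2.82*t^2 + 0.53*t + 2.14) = 1.14*t^4 + 1.56*t^3 - 7.21*t^2 - 6.05*t - 0.6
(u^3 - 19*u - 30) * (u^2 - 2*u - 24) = u^5 - 2*u^4 - 43*u^3 + 8*u^2 + 516*u + 720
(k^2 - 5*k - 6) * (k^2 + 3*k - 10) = k^4 - 2*k^3 - 31*k^2 + 32*k + 60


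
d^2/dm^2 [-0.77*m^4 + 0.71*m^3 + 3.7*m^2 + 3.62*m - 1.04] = -9.24*m^2 + 4.26*m + 7.4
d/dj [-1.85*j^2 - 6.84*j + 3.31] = -3.7*j - 6.84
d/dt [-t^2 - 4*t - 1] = -2*t - 4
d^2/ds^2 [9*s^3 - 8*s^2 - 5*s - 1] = 54*s - 16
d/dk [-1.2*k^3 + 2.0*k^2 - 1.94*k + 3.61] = -3.6*k^2 + 4.0*k - 1.94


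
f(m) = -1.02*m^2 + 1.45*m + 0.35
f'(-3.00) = 7.57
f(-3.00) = -13.18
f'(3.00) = -4.67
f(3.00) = -4.48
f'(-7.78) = 17.32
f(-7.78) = -72.67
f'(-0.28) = 2.02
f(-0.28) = -0.14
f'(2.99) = -4.65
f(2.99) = -4.43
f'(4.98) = -8.71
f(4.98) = -17.73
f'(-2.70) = 6.96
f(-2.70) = -11.00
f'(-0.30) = 2.06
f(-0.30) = -0.18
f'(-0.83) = 3.14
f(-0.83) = -1.56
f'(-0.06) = 1.57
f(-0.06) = 0.26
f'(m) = 1.45 - 2.04*m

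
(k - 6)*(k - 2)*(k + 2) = k^3 - 6*k^2 - 4*k + 24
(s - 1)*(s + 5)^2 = s^3 + 9*s^2 + 15*s - 25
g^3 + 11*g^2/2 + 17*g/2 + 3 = (g + 1/2)*(g + 2)*(g + 3)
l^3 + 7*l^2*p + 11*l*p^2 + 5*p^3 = (l + p)^2*(l + 5*p)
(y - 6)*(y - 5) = y^2 - 11*y + 30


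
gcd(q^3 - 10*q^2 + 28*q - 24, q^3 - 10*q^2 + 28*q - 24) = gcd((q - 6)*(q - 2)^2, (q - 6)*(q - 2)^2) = q^3 - 10*q^2 + 28*q - 24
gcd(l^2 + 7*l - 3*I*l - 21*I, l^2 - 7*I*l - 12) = l - 3*I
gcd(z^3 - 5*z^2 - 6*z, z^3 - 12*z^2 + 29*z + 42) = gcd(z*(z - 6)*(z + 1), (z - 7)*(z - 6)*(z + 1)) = z^2 - 5*z - 6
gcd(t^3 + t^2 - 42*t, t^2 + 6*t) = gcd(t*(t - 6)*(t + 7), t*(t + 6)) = t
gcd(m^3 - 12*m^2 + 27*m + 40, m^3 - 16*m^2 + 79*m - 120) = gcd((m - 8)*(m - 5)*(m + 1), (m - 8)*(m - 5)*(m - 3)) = m^2 - 13*m + 40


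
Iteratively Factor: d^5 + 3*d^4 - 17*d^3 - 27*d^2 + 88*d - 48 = (d + 4)*(d^4 - d^3 - 13*d^2 + 25*d - 12) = (d + 4)^2*(d^3 - 5*d^2 + 7*d - 3) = (d - 3)*(d + 4)^2*(d^2 - 2*d + 1) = (d - 3)*(d - 1)*(d + 4)^2*(d - 1)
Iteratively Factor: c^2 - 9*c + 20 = (c - 5)*(c - 4)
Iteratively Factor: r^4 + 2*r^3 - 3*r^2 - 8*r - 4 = (r + 1)*(r^3 + r^2 - 4*r - 4) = (r + 1)^2*(r^2 - 4) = (r - 2)*(r + 1)^2*(r + 2)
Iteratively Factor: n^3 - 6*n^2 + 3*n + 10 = (n + 1)*(n^2 - 7*n + 10) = (n - 2)*(n + 1)*(n - 5)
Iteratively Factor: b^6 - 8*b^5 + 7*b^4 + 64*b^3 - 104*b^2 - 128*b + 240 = (b - 5)*(b^5 - 3*b^4 - 8*b^3 + 24*b^2 + 16*b - 48) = (b - 5)*(b + 2)*(b^4 - 5*b^3 + 2*b^2 + 20*b - 24) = (b - 5)*(b + 2)^2*(b^3 - 7*b^2 + 16*b - 12) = (b - 5)*(b - 3)*(b + 2)^2*(b^2 - 4*b + 4) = (b - 5)*(b - 3)*(b - 2)*(b + 2)^2*(b - 2)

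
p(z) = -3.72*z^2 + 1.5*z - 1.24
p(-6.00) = -144.16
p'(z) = 1.5 - 7.44*z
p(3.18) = -34.09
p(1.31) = -5.66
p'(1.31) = -8.25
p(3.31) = -37.03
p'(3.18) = -22.16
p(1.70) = -9.44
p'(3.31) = -23.13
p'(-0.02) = 1.65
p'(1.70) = -11.15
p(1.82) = -10.83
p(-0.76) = -4.53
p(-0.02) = -1.27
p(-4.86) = -96.39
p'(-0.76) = 7.15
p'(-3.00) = 23.82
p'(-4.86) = 37.66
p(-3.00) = -39.22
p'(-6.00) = 46.14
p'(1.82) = -12.04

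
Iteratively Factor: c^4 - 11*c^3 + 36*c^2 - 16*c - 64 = (c - 4)*(c^3 - 7*c^2 + 8*c + 16) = (c - 4)*(c + 1)*(c^2 - 8*c + 16) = (c - 4)^2*(c + 1)*(c - 4)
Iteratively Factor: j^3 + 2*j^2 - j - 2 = (j - 1)*(j^2 + 3*j + 2) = (j - 1)*(j + 1)*(j + 2)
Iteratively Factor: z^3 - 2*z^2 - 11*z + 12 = (z - 4)*(z^2 + 2*z - 3) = (z - 4)*(z - 1)*(z + 3)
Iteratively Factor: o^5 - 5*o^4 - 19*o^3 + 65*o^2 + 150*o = (o + 2)*(o^4 - 7*o^3 - 5*o^2 + 75*o) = (o + 2)*(o + 3)*(o^3 - 10*o^2 + 25*o) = o*(o + 2)*(o + 3)*(o^2 - 10*o + 25) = o*(o - 5)*(o + 2)*(o + 3)*(o - 5)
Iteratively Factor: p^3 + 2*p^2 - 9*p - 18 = (p - 3)*(p^2 + 5*p + 6) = (p - 3)*(p + 2)*(p + 3)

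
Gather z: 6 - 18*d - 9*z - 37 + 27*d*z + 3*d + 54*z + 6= -15*d + z*(27*d + 45) - 25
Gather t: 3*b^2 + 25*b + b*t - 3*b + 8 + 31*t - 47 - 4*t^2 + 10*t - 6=3*b^2 + 22*b - 4*t^2 + t*(b + 41) - 45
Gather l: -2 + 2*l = 2*l - 2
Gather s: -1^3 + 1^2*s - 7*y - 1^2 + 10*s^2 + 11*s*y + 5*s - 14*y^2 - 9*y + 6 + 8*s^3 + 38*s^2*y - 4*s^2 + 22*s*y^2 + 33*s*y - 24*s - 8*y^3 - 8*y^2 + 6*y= 8*s^3 + s^2*(38*y + 6) + s*(22*y^2 + 44*y - 18) - 8*y^3 - 22*y^2 - 10*y + 4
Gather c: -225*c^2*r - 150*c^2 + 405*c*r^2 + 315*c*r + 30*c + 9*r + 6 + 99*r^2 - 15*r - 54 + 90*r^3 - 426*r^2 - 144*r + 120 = c^2*(-225*r - 150) + c*(405*r^2 + 315*r + 30) + 90*r^3 - 327*r^2 - 150*r + 72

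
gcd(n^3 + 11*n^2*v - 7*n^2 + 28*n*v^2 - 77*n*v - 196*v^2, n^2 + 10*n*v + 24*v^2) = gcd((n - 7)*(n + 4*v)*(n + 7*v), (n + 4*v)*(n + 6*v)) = n + 4*v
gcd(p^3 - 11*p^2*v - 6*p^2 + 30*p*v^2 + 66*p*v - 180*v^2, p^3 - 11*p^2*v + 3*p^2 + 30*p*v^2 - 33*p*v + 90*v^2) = p^2 - 11*p*v + 30*v^2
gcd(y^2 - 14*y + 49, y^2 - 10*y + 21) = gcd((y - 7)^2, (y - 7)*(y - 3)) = y - 7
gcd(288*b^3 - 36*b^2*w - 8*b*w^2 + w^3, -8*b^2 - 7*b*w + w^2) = -8*b + w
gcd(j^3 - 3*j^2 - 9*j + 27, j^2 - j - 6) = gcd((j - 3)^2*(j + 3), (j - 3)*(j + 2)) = j - 3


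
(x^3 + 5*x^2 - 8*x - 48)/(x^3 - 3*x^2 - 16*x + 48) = (x + 4)/(x - 4)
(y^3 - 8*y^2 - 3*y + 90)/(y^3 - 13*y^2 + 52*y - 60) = (y + 3)/(y - 2)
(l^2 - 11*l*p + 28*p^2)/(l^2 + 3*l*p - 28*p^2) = (l - 7*p)/(l + 7*p)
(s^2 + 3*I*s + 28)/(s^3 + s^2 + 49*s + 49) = (s - 4*I)/(s^2 + s*(1 - 7*I) - 7*I)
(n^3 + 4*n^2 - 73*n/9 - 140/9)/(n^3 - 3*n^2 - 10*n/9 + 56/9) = (n + 5)/(n - 2)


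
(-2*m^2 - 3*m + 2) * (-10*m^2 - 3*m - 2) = 20*m^4 + 36*m^3 - 7*m^2 - 4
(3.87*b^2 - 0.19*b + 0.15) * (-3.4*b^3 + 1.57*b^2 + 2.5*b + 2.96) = -13.158*b^5 + 6.7219*b^4 + 8.8667*b^3 + 11.2157*b^2 - 0.1874*b + 0.444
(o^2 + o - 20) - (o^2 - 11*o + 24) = 12*o - 44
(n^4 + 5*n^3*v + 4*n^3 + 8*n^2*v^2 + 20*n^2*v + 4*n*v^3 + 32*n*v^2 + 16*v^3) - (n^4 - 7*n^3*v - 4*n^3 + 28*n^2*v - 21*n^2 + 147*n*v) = 12*n^3*v + 8*n^3 + 8*n^2*v^2 - 8*n^2*v + 21*n^2 + 4*n*v^3 + 32*n*v^2 - 147*n*v + 16*v^3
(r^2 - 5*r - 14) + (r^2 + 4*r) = 2*r^2 - r - 14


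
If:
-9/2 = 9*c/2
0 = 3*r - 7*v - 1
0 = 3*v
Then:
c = -1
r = 1/3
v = 0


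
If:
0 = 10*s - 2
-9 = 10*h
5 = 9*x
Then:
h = -9/10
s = 1/5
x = 5/9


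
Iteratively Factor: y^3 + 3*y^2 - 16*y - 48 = (y + 3)*(y^2 - 16) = (y + 3)*(y + 4)*(y - 4)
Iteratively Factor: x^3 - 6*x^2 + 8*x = (x - 2)*(x^2 - 4*x) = (x - 4)*(x - 2)*(x)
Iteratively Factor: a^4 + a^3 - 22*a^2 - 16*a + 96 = (a + 4)*(a^3 - 3*a^2 - 10*a + 24) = (a - 2)*(a + 4)*(a^2 - a - 12) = (a - 4)*(a - 2)*(a + 4)*(a + 3)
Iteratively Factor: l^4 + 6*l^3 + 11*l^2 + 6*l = (l + 1)*(l^3 + 5*l^2 + 6*l) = (l + 1)*(l + 3)*(l^2 + 2*l) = (l + 1)*(l + 2)*(l + 3)*(l)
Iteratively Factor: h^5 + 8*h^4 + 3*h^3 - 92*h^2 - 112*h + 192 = (h - 1)*(h^4 + 9*h^3 + 12*h^2 - 80*h - 192) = (h - 3)*(h - 1)*(h^3 + 12*h^2 + 48*h + 64) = (h - 3)*(h - 1)*(h + 4)*(h^2 + 8*h + 16) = (h - 3)*(h - 1)*(h + 4)^2*(h + 4)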